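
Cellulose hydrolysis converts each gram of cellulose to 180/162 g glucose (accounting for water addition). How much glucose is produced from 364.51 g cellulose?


glucose = cellulose * 180/162
= 364.51 * 180/162
= 405.0111 g

405.0111 g


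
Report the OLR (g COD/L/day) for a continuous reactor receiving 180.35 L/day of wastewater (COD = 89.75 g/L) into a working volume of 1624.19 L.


OLR = Q * S / V
= 180.35 * 89.75 / 1624.19
= 9.9658 g/L/day

9.9658 g/L/day


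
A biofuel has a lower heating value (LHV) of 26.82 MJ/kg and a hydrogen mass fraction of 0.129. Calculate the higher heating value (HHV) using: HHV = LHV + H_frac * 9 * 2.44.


HHV = LHV + H_frac * 9 * 2.44
= 26.82 + 0.129 * 9 * 2.44
= 29.6528 MJ/kg

29.6528 MJ/kg


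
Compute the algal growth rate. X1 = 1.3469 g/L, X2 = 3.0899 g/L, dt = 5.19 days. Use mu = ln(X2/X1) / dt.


mu = ln(X2/X1) / dt
= ln(3.0899/1.3469) / 5.19
= 0.1600 per day

0.1600 per day


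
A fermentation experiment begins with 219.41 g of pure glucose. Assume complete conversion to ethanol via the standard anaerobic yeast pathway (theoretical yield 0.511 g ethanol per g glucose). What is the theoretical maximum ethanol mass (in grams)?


Theoretical ethanol yield: m_EtOH = 0.511 * m_glucose
m_EtOH = 0.511 * 219.41 = 112.1185 g

112.1185 g


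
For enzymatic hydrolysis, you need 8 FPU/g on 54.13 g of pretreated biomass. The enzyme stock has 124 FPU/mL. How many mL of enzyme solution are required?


V = dosage * m_sub / activity
V = 8 * 54.13 / 124
V = 3.4923 mL

3.4923 mL


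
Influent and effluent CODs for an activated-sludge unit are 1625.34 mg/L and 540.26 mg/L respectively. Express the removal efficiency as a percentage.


eta = (COD_in - COD_out) / COD_in * 100
= (1625.34 - 540.26) / 1625.34 * 100
= 66.7602%

66.7602%


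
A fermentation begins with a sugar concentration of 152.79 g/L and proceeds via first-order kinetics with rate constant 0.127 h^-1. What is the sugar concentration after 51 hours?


S = S0 * exp(-k * t)
S = 152.79 * exp(-0.127 * 51)
S = 0.2351 g/L

0.2351 g/L


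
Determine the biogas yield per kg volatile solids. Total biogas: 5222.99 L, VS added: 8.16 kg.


Y = V / VS
= 5222.99 / 8.16
= 640.0723 L/kg VS

640.0723 L/kg VS


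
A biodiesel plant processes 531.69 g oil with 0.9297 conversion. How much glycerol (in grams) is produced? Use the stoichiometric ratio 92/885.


glycerol = oil * conv * (92/885)
= 531.69 * 0.9297 * 92 / 885
= 51.3861 g

51.3861 g


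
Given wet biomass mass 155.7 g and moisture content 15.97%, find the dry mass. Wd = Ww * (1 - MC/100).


Wd = Ww * (1 - MC/100)
= 155.7 * (1 - 15.97/100)
= 130.8347 g

130.8347 g


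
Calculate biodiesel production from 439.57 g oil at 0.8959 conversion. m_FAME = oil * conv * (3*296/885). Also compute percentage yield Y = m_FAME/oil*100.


m_FAME = oil * conv * (3 * 296 / 885) = oil * conv * (888/885)
= 439.57 * 0.8959 * 888 / 885
= 395.1457 g
Y = m_FAME / oil * 100 = conv * (888/885) * 100
= 0.8959 * 888 / 885 * 100
= 89.89%

395.1457 g FAME; Y = 89.89%


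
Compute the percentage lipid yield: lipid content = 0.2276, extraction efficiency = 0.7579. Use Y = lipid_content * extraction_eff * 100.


Y = lipid_content * extraction_eff * 100
= 0.2276 * 0.7579 * 100
= 17.2498%

17.2498%


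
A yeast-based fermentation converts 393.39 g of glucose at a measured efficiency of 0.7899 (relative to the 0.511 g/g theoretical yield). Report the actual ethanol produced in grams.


Actual ethanol: m = 0.511 * 393.39 * 0.7899
m = 158.7875 g

158.7875 g


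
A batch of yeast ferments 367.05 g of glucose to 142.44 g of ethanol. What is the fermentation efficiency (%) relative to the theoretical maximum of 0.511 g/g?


Fermentation efficiency = (actual / (0.511 * glucose)) * 100
= (142.44 / (0.511 * 367.05)) * 100
= 75.9427%

75.9427%


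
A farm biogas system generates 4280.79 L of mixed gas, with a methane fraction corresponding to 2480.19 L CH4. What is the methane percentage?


CH4% = V_CH4 / V_total * 100
= 2480.19 / 4280.79 * 100
= 57.9377%

57.9377%


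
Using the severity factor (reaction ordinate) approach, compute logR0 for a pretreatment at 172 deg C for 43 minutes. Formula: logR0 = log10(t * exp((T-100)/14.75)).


logR0 = log10(t * exp((T - 100) / 14.75))
= log10(43 * exp((172 - 100) / 14.75))
= 3.7534

3.7534


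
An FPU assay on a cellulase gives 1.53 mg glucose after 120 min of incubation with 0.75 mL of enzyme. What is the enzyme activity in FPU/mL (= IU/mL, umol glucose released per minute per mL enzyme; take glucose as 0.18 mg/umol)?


Activity = glucose_mg / (0.18 mg/umol * V_mL * t_min)
= 1.53 / (0.18 * 0.75 * 120)
= 0.0944 FPU/mL

0.0944 FPU/mL


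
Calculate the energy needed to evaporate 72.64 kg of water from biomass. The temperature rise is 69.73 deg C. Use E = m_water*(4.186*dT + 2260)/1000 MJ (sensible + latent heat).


E = m_water * (4.186 * dT + 2260) / 1000
= 72.64 * (4.186 * 69.73 + 2260) / 1000
= 185.3693 MJ

185.3693 MJ


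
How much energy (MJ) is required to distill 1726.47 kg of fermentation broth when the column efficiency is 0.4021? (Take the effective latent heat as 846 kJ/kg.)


E = m * 846 / (eta * 1000)
= 1726.47 * 846 / (0.4021 * 1000)
= 3632.4139 MJ

3632.4139 MJ


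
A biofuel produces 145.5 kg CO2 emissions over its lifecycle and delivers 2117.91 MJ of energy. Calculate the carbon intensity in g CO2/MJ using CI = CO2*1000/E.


CI = CO2 * 1000 / E
= 145.5 * 1000 / 2117.91
= 68.6998 g CO2/MJ

68.6998 g CO2/MJ


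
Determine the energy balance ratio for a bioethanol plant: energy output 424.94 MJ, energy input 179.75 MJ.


EROI = E_out / E_in
= 424.94 / 179.75
= 2.3641

2.3641


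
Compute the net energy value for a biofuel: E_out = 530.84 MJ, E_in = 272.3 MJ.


NEV = E_out - E_in
= 530.84 - 272.3
= 258.5400 MJ

258.5400 MJ


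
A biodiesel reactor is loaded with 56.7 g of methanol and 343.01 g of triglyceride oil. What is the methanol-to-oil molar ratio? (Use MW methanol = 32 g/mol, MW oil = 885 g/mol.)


Molar ratio = n_MeOH / n_oil = (MeOH/32) / (oil/885) = (MeOH * 885) / (32 * oil)
= (56.7 * 885) / (32 * 343.01)
= 4.5716

4.5716


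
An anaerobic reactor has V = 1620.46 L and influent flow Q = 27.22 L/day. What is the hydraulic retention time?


HRT = V / Q
= 1620.46 / 27.22
= 59.5320 days

59.5320 days


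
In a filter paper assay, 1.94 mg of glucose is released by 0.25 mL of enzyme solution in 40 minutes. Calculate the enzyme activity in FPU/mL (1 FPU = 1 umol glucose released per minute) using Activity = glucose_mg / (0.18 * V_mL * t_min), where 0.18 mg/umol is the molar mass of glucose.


Activity = glucose_mg / (0.18 mg/umol * V_mL * t_min)
= 1.94 / (0.18 * 0.25 * 40)
= 1.0778 FPU/mL

1.0778 FPU/mL


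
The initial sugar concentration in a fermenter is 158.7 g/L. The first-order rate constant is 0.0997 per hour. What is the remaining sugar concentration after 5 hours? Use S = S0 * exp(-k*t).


S = S0 * exp(-k * t)
S = 158.7 * exp(-0.0997 * 5)
S = 96.4009 g/L

96.4009 g/L


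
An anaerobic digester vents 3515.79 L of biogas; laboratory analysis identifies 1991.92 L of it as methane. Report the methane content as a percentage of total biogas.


CH4% = V_CH4 / V_total * 100
= 1991.92 / 3515.79 * 100
= 56.6564%

56.6564%


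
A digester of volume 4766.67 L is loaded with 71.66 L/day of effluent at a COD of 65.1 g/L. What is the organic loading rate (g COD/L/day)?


OLR = Q * S / V
= 71.66 * 65.1 / 4766.67
= 0.9787 g/L/day

0.9787 g/L/day


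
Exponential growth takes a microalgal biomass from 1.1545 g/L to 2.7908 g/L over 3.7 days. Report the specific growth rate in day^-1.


mu = ln(X2/X1) / dt
= ln(2.7908/1.1545) / 3.7
= 0.2386 per day

0.2386 per day


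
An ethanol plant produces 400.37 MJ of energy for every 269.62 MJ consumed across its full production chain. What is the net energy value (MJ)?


NEV = E_out - E_in
= 400.37 - 269.62
= 130.7500 MJ

130.7500 MJ


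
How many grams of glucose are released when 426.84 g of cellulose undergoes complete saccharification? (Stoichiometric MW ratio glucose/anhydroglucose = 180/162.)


glucose = cellulose * 180/162
= 426.84 * 180/162
= 474.2667 g

474.2667 g


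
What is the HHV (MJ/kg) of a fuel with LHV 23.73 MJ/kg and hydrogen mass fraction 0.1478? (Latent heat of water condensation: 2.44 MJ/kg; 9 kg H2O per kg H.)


HHV = LHV + H_frac * 9 * 2.44
= 23.73 + 0.1478 * 9 * 2.44
= 26.9757 MJ/kg

26.9757 MJ/kg


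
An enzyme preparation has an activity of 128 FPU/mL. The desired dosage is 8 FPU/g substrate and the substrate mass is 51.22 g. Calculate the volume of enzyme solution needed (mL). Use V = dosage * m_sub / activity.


V = dosage * m_sub / activity
V = 8 * 51.22 / 128
V = 3.2012 mL

3.2012 mL


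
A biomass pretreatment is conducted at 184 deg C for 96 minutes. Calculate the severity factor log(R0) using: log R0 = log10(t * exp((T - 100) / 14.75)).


logR0 = log10(t * exp((T - 100) / 14.75))
= log10(96 * exp((184 - 100) / 14.75))
= 4.4555

4.4555


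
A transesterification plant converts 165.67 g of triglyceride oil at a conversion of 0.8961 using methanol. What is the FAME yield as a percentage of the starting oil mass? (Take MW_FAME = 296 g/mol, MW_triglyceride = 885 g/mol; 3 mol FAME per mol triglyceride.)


m_FAME = oil * conv * (3 * 296 / 885) = oil * conv * (888/885)
= 165.67 * 0.8961 * 888 / 885
= 148.9601 g
Y = m_FAME / oil * 100 = conv * (888/885) * 100
= 0.8961 * 888 / 885 * 100
= 89.91%

89.91%


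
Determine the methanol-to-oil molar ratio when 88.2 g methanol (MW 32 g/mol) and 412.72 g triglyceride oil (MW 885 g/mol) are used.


Molar ratio = n_MeOH / n_oil = (MeOH/32) / (oil/885) = (MeOH * 885) / (32 * oil)
= (88.2 * 885) / (32 * 412.72)
= 5.9103

5.9103


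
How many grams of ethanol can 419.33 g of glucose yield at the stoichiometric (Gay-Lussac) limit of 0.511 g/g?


Theoretical ethanol yield: m_EtOH = 0.511 * m_glucose
m_EtOH = 0.511 * 419.33 = 214.2776 g

214.2776 g


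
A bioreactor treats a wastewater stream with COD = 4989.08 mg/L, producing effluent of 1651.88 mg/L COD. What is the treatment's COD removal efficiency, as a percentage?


eta = (COD_in - COD_out) / COD_in * 100
= (4989.08 - 1651.88) / 4989.08 * 100
= 66.8901%

66.8901%


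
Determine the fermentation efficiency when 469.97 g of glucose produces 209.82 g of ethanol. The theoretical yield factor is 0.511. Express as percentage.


Fermentation efficiency = (actual / (0.511 * glucose)) * 100
= (209.82 / (0.511 * 469.97)) * 100
= 87.3687%

87.3687%


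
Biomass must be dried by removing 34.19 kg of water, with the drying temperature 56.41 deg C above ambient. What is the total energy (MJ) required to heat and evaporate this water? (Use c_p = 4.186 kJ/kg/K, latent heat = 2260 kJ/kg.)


E = m_water * (4.186 * dT + 2260) / 1000
= 34.19 * (4.186 * 56.41 + 2260) / 1000
= 85.3428 MJ

85.3428 MJ


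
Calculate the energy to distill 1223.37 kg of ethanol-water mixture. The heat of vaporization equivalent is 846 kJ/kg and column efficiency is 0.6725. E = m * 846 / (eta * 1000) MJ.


E = m * 846 / (eta * 1000)
= 1223.37 * 846 / (0.6725 * 1000)
= 1538.9904 MJ

1538.9904 MJ


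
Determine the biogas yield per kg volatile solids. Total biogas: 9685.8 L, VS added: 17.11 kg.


Y = V / VS
= 9685.8 / 17.11
= 566.0900 L/kg VS

566.0900 L/kg VS


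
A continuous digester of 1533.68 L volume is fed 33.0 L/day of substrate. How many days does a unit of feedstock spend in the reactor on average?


HRT = V / Q
= 1533.68 / 33.0
= 46.4752 days

46.4752 days


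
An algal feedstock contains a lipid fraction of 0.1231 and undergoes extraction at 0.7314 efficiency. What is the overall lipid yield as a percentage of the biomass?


Y = lipid_content * extraction_eff * 100
= 0.1231 * 0.7314 * 100
= 9.0035%

9.0035%


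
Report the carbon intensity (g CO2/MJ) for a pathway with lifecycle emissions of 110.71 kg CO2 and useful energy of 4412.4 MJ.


CI = CO2 * 1000 / E
= 110.71 * 1000 / 4412.4
= 25.0907 g CO2/MJ

25.0907 g CO2/MJ


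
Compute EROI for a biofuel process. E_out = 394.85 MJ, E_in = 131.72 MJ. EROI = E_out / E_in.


EROI = E_out / E_in
= 394.85 / 131.72
= 2.9976

2.9976


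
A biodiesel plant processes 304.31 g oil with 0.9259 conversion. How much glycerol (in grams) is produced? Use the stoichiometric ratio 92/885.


glycerol = oil * conv * (92/885)
= 304.31 * 0.9259 * 92 / 885
= 29.2904 g

29.2904 g


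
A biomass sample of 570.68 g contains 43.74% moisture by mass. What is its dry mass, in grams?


Wd = Ww * (1 - MC/100)
= 570.68 * (1 - 43.74/100)
= 321.0646 g

321.0646 g


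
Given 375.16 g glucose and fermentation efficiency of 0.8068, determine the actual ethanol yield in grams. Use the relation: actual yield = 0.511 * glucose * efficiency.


Actual ethanol: m = 0.511 * 375.16 * 0.8068
m = 154.6690 g

154.6690 g


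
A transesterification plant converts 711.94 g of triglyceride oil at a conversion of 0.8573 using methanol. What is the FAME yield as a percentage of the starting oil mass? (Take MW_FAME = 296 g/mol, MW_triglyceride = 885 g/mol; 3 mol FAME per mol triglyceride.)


m_FAME = oil * conv * (3 * 296 / 885) = oil * conv * (888/885)
= 711.94 * 0.8573 * 888 / 885
= 612.4151 g
Y = m_FAME / oil * 100 = conv * (888/885) * 100
= 0.8573 * 888 / 885 * 100
= 86.02%

86.02%


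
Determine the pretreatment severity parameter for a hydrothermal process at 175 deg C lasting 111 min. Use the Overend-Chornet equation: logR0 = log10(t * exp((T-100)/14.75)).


logR0 = log10(t * exp((T - 100) / 14.75))
= log10(111 * exp((175 - 100) / 14.75))
= 4.2536

4.2536


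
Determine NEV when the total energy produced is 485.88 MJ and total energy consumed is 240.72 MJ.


NEV = E_out - E_in
= 485.88 - 240.72
= 245.1600 MJ

245.1600 MJ


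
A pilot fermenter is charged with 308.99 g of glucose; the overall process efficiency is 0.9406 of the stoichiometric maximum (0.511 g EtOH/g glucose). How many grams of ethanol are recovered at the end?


Actual ethanol: m = 0.511 * 308.99 * 0.9406
m = 148.5150 g

148.5150 g


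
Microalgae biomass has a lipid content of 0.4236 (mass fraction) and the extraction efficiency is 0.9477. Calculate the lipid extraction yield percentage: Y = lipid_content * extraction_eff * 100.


Y = lipid_content * extraction_eff * 100
= 0.4236 * 0.9477 * 100
= 40.1446%

40.1446%


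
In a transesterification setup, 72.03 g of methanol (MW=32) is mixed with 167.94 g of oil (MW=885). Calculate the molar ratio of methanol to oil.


Molar ratio = n_MeOH / n_oil = (MeOH/32) / (oil/885) = (MeOH * 885) / (32 * oil)
= (72.03 * 885) / (32 * 167.94)
= 11.8619

11.8619


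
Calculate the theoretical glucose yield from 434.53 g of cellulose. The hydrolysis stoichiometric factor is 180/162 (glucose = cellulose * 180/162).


glucose = cellulose * 180/162
= 434.53 * 180/162
= 482.8111 g

482.8111 g


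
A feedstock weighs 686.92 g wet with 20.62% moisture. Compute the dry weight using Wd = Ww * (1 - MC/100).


Wd = Ww * (1 - MC/100)
= 686.92 * (1 - 20.62/100)
= 545.2771 g

545.2771 g


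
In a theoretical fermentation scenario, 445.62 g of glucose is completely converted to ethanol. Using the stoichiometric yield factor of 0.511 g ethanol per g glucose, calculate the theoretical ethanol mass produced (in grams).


Theoretical ethanol yield: m_EtOH = 0.511 * m_glucose
m_EtOH = 0.511 * 445.62 = 227.7118 g

227.7118 g


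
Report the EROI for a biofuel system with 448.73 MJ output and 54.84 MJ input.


EROI = E_out / E_in
= 448.73 / 54.84
= 8.1825

8.1825


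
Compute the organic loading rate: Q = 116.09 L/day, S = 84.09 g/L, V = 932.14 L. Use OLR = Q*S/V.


OLR = Q * S / V
= 116.09 * 84.09 / 932.14
= 10.4727 g/L/day

10.4727 g/L/day


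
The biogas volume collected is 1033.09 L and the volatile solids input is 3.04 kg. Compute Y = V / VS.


Y = V / VS
= 1033.09 / 3.04
= 339.8322 L/kg VS

339.8322 L/kg VS


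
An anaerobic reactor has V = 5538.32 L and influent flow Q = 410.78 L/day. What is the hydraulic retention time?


HRT = V / Q
= 5538.32 / 410.78
= 13.4824 days

13.4824 days


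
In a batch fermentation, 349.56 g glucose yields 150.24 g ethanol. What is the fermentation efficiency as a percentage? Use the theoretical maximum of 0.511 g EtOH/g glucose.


Fermentation efficiency = (actual / (0.511 * glucose)) * 100
= (150.24 / (0.511 * 349.56)) * 100
= 84.1091%

84.1091%


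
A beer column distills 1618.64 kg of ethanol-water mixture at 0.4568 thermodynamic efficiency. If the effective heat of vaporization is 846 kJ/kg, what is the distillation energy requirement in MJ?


E = m * 846 / (eta * 1000)
= 1618.64 * 846 / (0.4568 * 1000)
= 2997.7440 MJ

2997.7440 MJ


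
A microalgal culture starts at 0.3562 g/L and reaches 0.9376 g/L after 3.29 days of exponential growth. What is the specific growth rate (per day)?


mu = ln(X2/X1) / dt
= ln(0.9376/0.3562) / 3.29
= 0.2942 per day

0.2942 per day


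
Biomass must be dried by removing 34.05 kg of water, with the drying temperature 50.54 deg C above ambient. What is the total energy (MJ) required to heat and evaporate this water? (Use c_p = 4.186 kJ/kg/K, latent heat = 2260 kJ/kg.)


E = m_water * (4.186 * dT + 2260) / 1000
= 34.05 * (4.186 * 50.54 + 2260) / 1000
= 84.1566 MJ

84.1566 MJ


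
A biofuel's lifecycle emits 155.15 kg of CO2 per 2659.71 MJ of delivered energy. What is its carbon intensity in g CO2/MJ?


CI = CO2 * 1000 / E
= 155.15 * 1000 / 2659.71
= 58.3334 g CO2/MJ

58.3334 g CO2/MJ


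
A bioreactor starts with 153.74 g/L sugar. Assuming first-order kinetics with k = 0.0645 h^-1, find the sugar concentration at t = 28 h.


S = S0 * exp(-k * t)
S = 153.74 * exp(-0.0645 * 28)
S = 25.2610 g/L

25.2610 g/L


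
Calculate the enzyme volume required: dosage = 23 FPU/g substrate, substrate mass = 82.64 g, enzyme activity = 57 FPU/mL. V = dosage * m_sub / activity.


V = dosage * m_sub / activity
V = 23 * 82.64 / 57
V = 33.3460 mL

33.3460 mL


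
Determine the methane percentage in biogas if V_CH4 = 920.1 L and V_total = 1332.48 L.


CH4% = V_CH4 / V_total * 100
= 920.1 / 1332.48 * 100
= 69.0517%

69.0517%


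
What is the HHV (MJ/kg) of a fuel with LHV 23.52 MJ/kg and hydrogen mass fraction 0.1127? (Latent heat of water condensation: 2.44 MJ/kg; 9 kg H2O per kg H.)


HHV = LHV + H_frac * 9 * 2.44
= 23.52 + 0.1127 * 9 * 2.44
= 25.9949 MJ/kg

25.9949 MJ/kg


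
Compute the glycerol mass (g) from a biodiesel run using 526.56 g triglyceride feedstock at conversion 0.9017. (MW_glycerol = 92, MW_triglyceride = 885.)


glycerol = oil * conv * (92/885)
= 526.56 * 0.9017 * 92 / 885
= 49.3577 g

49.3577 g


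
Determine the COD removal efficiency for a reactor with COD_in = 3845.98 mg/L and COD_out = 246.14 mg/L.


eta = (COD_in - COD_out) / COD_in * 100
= (3845.98 - 246.14) / 3845.98 * 100
= 93.6001%

93.6001%


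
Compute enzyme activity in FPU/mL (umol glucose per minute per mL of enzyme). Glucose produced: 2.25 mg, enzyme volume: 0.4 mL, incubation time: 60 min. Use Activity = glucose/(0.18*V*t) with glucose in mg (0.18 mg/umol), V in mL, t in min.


Activity = glucose_mg / (0.18 mg/umol * V_mL * t_min)
= 2.25 / (0.18 * 0.4 * 60)
= 0.5208 FPU/mL

0.5208 FPU/mL


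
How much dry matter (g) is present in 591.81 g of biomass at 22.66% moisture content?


Wd = Ww * (1 - MC/100)
= 591.81 * (1 - 22.66/100)
= 457.7059 g

457.7059 g


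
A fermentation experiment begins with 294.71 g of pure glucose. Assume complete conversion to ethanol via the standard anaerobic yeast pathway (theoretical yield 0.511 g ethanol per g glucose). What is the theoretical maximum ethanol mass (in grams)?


Theoretical ethanol yield: m_EtOH = 0.511 * m_glucose
m_EtOH = 0.511 * 294.71 = 150.5968 g

150.5968 g


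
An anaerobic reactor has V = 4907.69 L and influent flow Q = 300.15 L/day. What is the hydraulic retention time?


HRT = V / Q
= 4907.69 / 300.15
= 16.3508 days

16.3508 days


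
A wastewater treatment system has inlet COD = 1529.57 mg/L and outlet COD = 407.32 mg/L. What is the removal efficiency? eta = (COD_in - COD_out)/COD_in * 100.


eta = (COD_in - COD_out) / COD_in * 100
= (1529.57 - 407.32) / 1529.57 * 100
= 73.3703%

73.3703%


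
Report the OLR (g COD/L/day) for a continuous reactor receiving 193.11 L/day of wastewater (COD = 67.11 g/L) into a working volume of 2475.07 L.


OLR = Q * S / V
= 193.11 * 67.11 / 2475.07
= 5.2361 g/L/day

5.2361 g/L/day


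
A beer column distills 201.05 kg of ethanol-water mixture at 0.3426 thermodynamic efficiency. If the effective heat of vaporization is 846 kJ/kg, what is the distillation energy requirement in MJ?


E = m * 846 / (eta * 1000)
= 201.05 * 846 / (0.3426 * 1000)
= 496.4632 MJ

496.4632 MJ


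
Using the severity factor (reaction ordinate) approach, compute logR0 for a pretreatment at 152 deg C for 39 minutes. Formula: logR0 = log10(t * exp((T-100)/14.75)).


logR0 = log10(t * exp((T - 100) / 14.75))
= log10(39 * exp((152 - 100) / 14.75))
= 3.1221

3.1221


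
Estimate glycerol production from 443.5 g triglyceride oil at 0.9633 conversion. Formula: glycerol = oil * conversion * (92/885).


glycerol = oil * conv * (92/885)
= 443.5 * 0.9633 * 92 / 885
= 44.4119 g

44.4119 g


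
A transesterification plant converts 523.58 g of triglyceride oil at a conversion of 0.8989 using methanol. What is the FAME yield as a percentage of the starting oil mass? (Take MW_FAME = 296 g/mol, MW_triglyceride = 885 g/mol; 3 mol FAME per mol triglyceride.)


m_FAME = oil * conv * (3 * 296 / 885) = oil * conv * (888/885)
= 523.58 * 0.8989 * 888 / 885
= 472.2415 g
Y = m_FAME / oil * 100 = conv * (888/885) * 100
= 0.8989 * 888 / 885 * 100
= 90.19%

90.19%


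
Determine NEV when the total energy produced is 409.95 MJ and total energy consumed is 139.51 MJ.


NEV = E_out - E_in
= 409.95 - 139.51
= 270.4400 MJ

270.4400 MJ


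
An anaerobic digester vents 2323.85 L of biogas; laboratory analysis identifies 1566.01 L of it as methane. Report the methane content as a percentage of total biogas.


CH4% = V_CH4 / V_total * 100
= 1566.01 / 2323.85 * 100
= 67.3886%

67.3886%


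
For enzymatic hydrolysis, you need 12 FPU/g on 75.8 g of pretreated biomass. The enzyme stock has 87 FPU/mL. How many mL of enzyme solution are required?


V = dosage * m_sub / activity
V = 12 * 75.8 / 87
V = 10.4552 mL

10.4552 mL


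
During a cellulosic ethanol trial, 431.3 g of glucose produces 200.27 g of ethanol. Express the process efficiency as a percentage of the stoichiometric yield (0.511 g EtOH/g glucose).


Fermentation efficiency = (actual / (0.511 * glucose)) * 100
= (200.27 / (0.511 * 431.3)) * 100
= 90.8690%

90.8690%


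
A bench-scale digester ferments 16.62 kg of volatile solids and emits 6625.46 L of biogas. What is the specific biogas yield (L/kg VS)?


Y = V / VS
= 6625.46 / 16.62
= 398.6438 L/kg VS

398.6438 L/kg VS


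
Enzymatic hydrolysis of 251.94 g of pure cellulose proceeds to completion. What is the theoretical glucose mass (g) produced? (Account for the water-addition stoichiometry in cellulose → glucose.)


glucose = cellulose * 180/162
= 251.94 * 180/162
= 279.9333 g

279.9333 g


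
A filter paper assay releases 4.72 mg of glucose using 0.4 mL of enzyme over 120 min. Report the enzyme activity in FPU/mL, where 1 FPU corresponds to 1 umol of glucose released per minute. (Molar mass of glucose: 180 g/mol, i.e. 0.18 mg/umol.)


Activity = glucose_mg / (0.18 mg/umol * V_mL * t_min)
= 4.72 / (0.18 * 0.4 * 120)
= 0.5463 FPU/mL

0.5463 FPU/mL


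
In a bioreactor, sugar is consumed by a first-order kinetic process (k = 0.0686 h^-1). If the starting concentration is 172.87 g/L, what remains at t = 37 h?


S = S0 * exp(-k * t)
S = 172.87 * exp(-0.0686 * 37)
S = 13.6582 g/L

13.6582 g/L


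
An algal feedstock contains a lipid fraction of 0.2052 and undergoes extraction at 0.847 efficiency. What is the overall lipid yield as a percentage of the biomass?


Y = lipid_content * extraction_eff * 100
= 0.2052 * 0.847 * 100
= 17.3804%

17.3804%


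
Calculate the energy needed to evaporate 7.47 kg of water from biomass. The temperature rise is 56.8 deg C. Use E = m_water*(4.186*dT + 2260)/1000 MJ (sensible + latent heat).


E = m_water * (4.186 * dT + 2260) / 1000
= 7.47 * (4.186 * 56.8 + 2260) / 1000
= 18.6583 MJ

18.6583 MJ


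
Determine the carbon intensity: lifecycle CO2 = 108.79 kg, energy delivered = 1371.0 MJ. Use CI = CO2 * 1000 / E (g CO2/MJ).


CI = CO2 * 1000 / E
= 108.79 * 1000 / 1371.0
= 79.3508 g CO2/MJ

79.3508 g CO2/MJ


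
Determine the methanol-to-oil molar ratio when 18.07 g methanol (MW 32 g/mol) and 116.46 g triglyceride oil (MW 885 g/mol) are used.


Molar ratio = n_MeOH / n_oil = (MeOH/32) / (oil/885) = (MeOH * 885) / (32 * oil)
= (18.07 * 885) / (32 * 116.46)
= 4.2912

4.2912


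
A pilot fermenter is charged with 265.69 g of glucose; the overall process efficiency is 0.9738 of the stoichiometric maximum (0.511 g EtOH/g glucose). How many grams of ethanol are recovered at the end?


Actual ethanol: m = 0.511 * 265.69 * 0.9738
m = 132.2105 g

132.2105 g


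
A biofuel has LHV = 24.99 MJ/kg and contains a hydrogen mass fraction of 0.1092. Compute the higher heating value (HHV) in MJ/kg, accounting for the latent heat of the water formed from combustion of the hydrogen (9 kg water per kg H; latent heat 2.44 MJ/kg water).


HHV = LHV + H_frac * 9 * 2.44
= 24.99 + 0.1092 * 9 * 2.44
= 27.3880 MJ/kg

27.3880 MJ/kg


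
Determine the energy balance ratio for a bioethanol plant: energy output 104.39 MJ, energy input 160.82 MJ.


EROI = E_out / E_in
= 104.39 / 160.82
= 0.6491

0.6491


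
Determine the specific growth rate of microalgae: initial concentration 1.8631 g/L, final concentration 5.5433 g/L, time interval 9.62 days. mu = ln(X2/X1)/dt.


mu = ln(X2/X1) / dt
= ln(5.5433/1.8631) / 9.62
= 0.1133 per day

0.1133 per day


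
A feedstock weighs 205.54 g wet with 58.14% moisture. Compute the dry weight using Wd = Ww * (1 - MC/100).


Wd = Ww * (1 - MC/100)
= 205.54 * (1 - 58.14/100)
= 86.0390 g

86.0390 g


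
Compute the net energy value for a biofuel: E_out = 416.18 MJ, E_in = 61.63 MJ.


NEV = E_out - E_in
= 416.18 - 61.63
= 354.5500 MJ

354.5500 MJ


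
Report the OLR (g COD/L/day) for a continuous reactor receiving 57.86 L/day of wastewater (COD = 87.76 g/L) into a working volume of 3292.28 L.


OLR = Q * S / V
= 57.86 * 87.76 / 3292.28
= 1.5423 g/L/day

1.5423 g/L/day


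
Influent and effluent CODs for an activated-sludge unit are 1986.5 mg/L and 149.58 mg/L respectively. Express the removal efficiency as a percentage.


eta = (COD_in - COD_out) / COD_in * 100
= (1986.5 - 149.58) / 1986.5 * 100
= 92.4702%

92.4702%


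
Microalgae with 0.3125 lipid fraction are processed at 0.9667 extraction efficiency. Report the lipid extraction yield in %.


Y = lipid_content * extraction_eff * 100
= 0.3125 * 0.9667 * 100
= 30.2094%

30.2094%


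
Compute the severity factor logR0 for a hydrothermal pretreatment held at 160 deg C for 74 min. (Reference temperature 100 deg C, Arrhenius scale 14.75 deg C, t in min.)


logR0 = log10(t * exp((T - 100) / 14.75))
= log10(74 * exp((160 - 100) / 14.75))
= 3.6359

3.6359


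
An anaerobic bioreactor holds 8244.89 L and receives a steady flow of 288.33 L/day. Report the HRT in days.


HRT = V / Q
= 8244.89 / 288.33
= 28.5953 days

28.5953 days


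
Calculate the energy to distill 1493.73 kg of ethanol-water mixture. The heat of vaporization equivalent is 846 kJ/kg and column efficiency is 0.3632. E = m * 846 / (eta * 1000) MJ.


E = m * 846 / (eta * 1000)
= 1493.73 * 846 / (0.3632 * 1000)
= 3479.3381 MJ

3479.3381 MJ


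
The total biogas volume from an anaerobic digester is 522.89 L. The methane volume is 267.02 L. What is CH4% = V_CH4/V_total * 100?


CH4% = V_CH4 / V_total * 100
= 267.02 / 522.89 * 100
= 51.0662%

51.0662%


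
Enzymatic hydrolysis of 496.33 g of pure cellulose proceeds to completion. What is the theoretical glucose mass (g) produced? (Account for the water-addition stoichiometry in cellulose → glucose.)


glucose = cellulose * 180/162
= 496.33 * 180/162
= 551.4778 g

551.4778 g


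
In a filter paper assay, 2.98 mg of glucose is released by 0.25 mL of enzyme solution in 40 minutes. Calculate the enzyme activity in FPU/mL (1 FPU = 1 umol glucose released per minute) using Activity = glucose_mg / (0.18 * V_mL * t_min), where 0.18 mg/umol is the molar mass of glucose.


Activity = glucose_mg / (0.18 mg/umol * V_mL * t_min)
= 2.98 / (0.18 * 0.25 * 40)
= 1.6556 FPU/mL

1.6556 FPU/mL


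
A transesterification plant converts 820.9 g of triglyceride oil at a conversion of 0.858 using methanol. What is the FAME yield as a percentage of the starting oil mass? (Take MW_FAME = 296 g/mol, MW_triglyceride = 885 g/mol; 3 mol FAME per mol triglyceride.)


m_FAME = oil * conv * (3 * 296 / 885) = oil * conv * (888/885)
= 820.9 * 0.858 * 888 / 885
= 706.7198 g
Y = m_FAME / oil * 100 = conv * (888/885) * 100
= 0.858 * 888 / 885 * 100
= 86.09%

86.09%


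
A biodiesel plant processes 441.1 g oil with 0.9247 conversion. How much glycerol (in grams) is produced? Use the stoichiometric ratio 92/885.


glycerol = oil * conv * (92/885)
= 441.1 * 0.9247 * 92 / 885
= 42.4016 g

42.4016 g


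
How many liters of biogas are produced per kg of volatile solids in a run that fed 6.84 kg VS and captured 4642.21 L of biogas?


Y = V / VS
= 4642.21 / 6.84
= 678.6857 L/kg VS

678.6857 L/kg VS


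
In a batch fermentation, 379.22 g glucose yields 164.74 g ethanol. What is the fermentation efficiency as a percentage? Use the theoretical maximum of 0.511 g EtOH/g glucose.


Fermentation efficiency = (actual / (0.511 * glucose)) * 100
= (164.74 / (0.511 * 379.22)) * 100
= 85.0133%

85.0133%


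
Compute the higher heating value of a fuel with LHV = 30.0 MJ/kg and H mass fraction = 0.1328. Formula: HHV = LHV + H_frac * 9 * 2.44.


HHV = LHV + H_frac * 9 * 2.44
= 30.0 + 0.1328 * 9 * 2.44
= 32.9163 MJ/kg

32.9163 MJ/kg


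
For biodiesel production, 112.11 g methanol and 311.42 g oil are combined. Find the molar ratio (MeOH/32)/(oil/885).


Molar ratio = n_MeOH / n_oil = (MeOH/32) / (oil/885) = (MeOH * 885) / (32 * oil)
= (112.11 * 885) / (32 * 311.42)
= 9.9561

9.9561


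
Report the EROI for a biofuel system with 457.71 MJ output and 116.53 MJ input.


EROI = E_out / E_in
= 457.71 / 116.53
= 3.9278

3.9278


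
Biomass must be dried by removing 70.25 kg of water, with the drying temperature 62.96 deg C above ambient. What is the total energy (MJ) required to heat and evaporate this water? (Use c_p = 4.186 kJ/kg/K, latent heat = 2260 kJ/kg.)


E = m_water * (4.186 * dT + 2260) / 1000
= 70.25 * (4.186 * 62.96 + 2260) / 1000
= 177.2794 MJ

177.2794 MJ


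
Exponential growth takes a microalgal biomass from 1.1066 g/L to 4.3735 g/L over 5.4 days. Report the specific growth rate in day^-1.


mu = ln(X2/X1) / dt
= ln(4.3735/1.1066) / 5.4
= 0.2545 per day

0.2545 per day


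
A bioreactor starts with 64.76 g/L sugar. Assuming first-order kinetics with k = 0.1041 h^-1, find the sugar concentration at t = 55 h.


S = S0 * exp(-k * t)
S = 64.76 * exp(-0.1041 * 55)
S = 0.2112 g/L

0.2112 g/L


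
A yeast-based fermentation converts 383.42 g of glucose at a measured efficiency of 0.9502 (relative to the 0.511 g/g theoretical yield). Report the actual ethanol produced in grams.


Actual ethanol: m = 0.511 * 383.42 * 0.9502
m = 186.1704 g

186.1704 g


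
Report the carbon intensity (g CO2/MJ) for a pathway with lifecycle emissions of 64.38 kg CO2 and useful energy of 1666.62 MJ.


CI = CO2 * 1000 / E
= 64.38 * 1000 / 1666.62
= 38.6291 g CO2/MJ

38.6291 g CO2/MJ


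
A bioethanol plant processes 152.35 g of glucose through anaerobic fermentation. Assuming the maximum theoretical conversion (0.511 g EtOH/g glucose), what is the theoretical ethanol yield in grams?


Theoretical ethanol yield: m_EtOH = 0.511 * m_glucose
m_EtOH = 0.511 * 152.35 = 77.8508 g

77.8508 g


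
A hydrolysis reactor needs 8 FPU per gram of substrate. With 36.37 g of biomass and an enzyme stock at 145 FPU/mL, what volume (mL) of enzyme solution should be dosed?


V = dosage * m_sub / activity
V = 8 * 36.37 / 145
V = 2.0066 mL

2.0066 mL


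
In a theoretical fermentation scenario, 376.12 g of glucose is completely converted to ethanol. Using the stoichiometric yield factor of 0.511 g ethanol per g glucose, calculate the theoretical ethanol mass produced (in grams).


Theoretical ethanol yield: m_EtOH = 0.511 * m_glucose
m_EtOH = 0.511 * 376.12 = 192.1973 g

192.1973 g


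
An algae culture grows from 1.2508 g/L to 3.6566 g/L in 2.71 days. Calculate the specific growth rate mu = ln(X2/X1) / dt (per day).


mu = ln(X2/X1) / dt
= ln(3.6566/1.2508) / 2.71
= 0.3958 per day

0.3958 per day


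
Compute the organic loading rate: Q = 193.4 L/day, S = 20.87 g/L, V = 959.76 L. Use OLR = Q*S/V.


OLR = Q * S / V
= 193.4 * 20.87 / 959.76
= 4.2055 g/L/day

4.2055 g/L/day


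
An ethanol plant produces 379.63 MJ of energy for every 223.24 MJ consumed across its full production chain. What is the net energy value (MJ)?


NEV = E_out - E_in
= 379.63 - 223.24
= 156.3900 MJ

156.3900 MJ


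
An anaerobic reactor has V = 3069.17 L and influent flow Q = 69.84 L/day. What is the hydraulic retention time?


HRT = V / Q
= 3069.17 / 69.84
= 43.9457 days

43.9457 days


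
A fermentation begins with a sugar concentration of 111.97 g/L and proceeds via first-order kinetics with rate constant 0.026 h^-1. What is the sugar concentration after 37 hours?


S = S0 * exp(-k * t)
S = 111.97 * exp(-0.026 * 37)
S = 42.7869 g/L

42.7869 g/L


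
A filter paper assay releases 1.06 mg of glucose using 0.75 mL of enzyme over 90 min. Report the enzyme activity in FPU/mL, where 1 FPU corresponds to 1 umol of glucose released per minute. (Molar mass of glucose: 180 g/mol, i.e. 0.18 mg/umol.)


Activity = glucose_mg / (0.18 mg/umol * V_mL * t_min)
= 1.06 / (0.18 * 0.75 * 90)
= 0.0872 FPU/mL

0.0872 FPU/mL


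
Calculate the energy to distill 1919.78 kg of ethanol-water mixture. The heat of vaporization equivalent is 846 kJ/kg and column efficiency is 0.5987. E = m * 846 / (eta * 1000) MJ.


E = m * 846 / (eta * 1000)
= 1919.78 * 846 / (0.5987 * 1000)
= 2712.7675 MJ

2712.7675 MJ


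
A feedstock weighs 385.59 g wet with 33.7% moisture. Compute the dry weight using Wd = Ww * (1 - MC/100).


Wd = Ww * (1 - MC/100)
= 385.59 * (1 - 33.7/100)
= 255.6462 g

255.6462 g


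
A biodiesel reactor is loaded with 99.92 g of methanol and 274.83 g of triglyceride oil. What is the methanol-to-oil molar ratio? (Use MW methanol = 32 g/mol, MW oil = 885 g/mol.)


Molar ratio = n_MeOH / n_oil = (MeOH/32) / (oil/885) = (MeOH * 885) / (32 * oil)
= (99.92 * 885) / (32 * 274.83)
= 10.0550

10.0550


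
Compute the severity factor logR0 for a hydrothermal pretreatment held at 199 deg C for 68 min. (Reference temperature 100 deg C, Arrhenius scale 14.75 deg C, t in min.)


logR0 = log10(t * exp((T - 100) / 14.75))
= log10(68 * exp((199 - 100) / 14.75))
= 4.7474

4.7474


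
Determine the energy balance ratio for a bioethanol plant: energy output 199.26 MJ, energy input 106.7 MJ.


EROI = E_out / E_in
= 199.26 / 106.7
= 1.8675

1.8675


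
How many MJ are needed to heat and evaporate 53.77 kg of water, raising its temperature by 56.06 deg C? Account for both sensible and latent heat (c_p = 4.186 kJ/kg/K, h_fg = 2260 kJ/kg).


E = m_water * (4.186 * dT + 2260) / 1000
= 53.77 * (4.186 * 56.06 + 2260) / 1000
= 134.1383 MJ

134.1383 MJ


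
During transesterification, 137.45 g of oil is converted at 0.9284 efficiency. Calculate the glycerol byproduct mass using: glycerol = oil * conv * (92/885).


glycerol = oil * conv * (92/885)
= 137.45 * 0.9284 * 92 / 885
= 13.2655 g

13.2655 g


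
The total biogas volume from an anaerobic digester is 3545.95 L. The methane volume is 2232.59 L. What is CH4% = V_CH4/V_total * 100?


CH4% = V_CH4 / V_total * 100
= 2232.59 / 3545.95 * 100
= 62.9617%

62.9617%


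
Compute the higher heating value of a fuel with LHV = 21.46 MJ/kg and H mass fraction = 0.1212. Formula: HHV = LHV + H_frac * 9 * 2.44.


HHV = LHV + H_frac * 9 * 2.44
= 21.46 + 0.1212 * 9 * 2.44
= 24.1216 MJ/kg

24.1216 MJ/kg


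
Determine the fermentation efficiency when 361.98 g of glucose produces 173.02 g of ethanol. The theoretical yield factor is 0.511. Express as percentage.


Fermentation efficiency = (actual / (0.511 * glucose)) * 100
= (173.02 / (0.511 * 361.98)) * 100
= 93.5386%

93.5386%


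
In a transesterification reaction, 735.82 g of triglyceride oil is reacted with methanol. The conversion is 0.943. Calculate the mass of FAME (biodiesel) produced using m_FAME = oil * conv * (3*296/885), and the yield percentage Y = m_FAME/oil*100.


m_FAME = oil * conv * (3 * 296 / 885) = oil * conv * (888/885)
= 735.82 * 0.943 * 888 / 885
= 696.2304 g
Y = m_FAME / oil * 100 = conv * (888/885) * 100
= 0.943 * 888 / 885 * 100
= 94.62%

696.2304 g FAME; Y = 94.62%


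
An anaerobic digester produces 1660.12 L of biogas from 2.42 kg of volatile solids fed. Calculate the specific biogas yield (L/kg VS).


Y = V / VS
= 1660.12 / 2.42
= 686.0000 L/kg VS

686.0000 L/kg VS


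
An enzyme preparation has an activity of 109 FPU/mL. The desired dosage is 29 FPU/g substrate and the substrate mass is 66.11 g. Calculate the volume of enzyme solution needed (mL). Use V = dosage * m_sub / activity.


V = dosage * m_sub / activity
V = 29 * 66.11 / 109
V = 17.5889 mL

17.5889 mL


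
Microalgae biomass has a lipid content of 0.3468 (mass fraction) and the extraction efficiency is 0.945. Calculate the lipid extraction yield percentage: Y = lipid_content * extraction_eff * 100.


Y = lipid_content * extraction_eff * 100
= 0.3468 * 0.945 * 100
= 32.7726%

32.7726%


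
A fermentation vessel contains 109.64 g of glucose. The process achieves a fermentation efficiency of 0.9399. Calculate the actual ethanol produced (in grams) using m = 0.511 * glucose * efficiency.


Actual ethanol: m = 0.511 * 109.64 * 0.9399
m = 52.6589 g

52.6589 g


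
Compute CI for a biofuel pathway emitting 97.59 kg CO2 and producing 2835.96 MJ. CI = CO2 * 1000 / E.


CI = CO2 * 1000 / E
= 97.59 * 1000 / 2835.96
= 34.4116 g CO2/MJ

34.4116 g CO2/MJ


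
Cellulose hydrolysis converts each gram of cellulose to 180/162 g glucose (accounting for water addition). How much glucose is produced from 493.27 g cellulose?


glucose = cellulose * 180/162
= 493.27 * 180/162
= 548.0778 g

548.0778 g


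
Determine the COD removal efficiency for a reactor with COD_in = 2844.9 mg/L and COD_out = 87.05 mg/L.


eta = (COD_in - COD_out) / COD_in * 100
= (2844.9 - 87.05) / 2844.9 * 100
= 96.9401%

96.9401%


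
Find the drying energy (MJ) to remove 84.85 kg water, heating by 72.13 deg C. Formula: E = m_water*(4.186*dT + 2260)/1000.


E = m_water * (4.186 * dT + 2260) / 1000
= 84.85 * (4.186 * 72.13 + 2260) / 1000
= 217.3803 MJ

217.3803 MJ


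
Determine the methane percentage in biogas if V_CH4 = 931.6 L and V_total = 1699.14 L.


CH4% = V_CH4 / V_total * 100
= 931.6 / 1699.14 * 100
= 54.8277%

54.8277%


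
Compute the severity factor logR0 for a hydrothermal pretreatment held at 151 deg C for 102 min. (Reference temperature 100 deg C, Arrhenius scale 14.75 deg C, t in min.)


logR0 = log10(t * exp((T - 100) / 14.75))
= log10(102 * exp((151 - 100) / 14.75))
= 3.5102

3.5102
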